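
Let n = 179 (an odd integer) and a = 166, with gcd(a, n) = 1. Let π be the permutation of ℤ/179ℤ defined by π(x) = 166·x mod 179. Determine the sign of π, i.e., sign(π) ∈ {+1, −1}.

Orbit of 82 under x↦166x: [82, 8, 75, 99, 145, 84, 161]… (length divides ord_179(166)).
The orbit structure of x ↦ 166x mod 179: 2 orbits of sizes [178, 1].
n − c = 179 − 2 = 177; sign = (−1)^177 = -1.
Check: (166/179) = -1 by Zolotarev.

-1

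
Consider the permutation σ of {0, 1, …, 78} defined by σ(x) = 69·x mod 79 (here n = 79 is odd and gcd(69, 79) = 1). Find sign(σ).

Trace 64: π^k(64) = [64, 71, 1, 69, 21, 27, 46] for k=0..6.
The orbit structure of x ↦ 69x mod 79: 4 orbits of sizes [26, 26, 26, 1].
4 cycles on 79: each ℓ→(−1)^(ℓ−1), product (−1)^75 = -1.
The Jacobi symbol (69|79) = -1 (Zolotarev) agrees.

-1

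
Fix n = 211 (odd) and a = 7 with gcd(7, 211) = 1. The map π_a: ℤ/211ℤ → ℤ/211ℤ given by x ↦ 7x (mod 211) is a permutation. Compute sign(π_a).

-1

Start at x=207: 207 → 183 → 15 → 105 → 102 → 81 → 145 → … (one orbit).
Cycle lengths of π_7 on ℤ/211ℤ: [210, 1]; 2 cycles in total.
sign(π) = (−1)^{n − #cycles} = (−1)^{211−2} = (−1)^209 = -1.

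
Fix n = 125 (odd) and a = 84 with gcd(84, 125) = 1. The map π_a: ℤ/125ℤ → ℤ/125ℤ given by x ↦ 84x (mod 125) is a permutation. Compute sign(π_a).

+1

Trace 51: π^k(51) = [51, 34, 106, 29, 61, 124, 41] for k=0..6.
Cycle type of π: 50×2 + 10×2 + 2×2 + 1; total 7 cycles.
With 7 cycles on 125 points, sign = (−1)^{125−7} = +1.
(84|125)_J = +1 (Zolotarev's lemma cross-check).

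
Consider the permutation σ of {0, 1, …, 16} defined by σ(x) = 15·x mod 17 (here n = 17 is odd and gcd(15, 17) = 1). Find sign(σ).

+1

Start at x=16: 16 → 2 → 13 → 8 → 1 → 15 → 4 → … (one orbit).
Cycle lengths of π_15 on ℤ/17ℤ: [8, 8, 1]; 3 cycles in total.
Σ(ℓ_i−1) = 17−3 = 14; sign = (−1)^14 = +1.
(15|17)_J = +1 (Zolotarev's lemma cross-check).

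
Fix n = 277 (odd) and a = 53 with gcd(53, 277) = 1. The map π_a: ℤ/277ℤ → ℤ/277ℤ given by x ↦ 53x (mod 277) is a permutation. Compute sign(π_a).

Trace 55: π^k(55) = [55, 145, 206, 115, 1, 53, 39] for k=0..6.
Decompose π into cycles: lengths [276, 1] (2 cycles, including the fixed point 0).
sign(π) = (−1)^{n − #cycles} = (−1)^{277−2} = (−1)^275 = -1.
The Jacobi symbol (53|277) = -1 (Zolotarev) agrees.

-1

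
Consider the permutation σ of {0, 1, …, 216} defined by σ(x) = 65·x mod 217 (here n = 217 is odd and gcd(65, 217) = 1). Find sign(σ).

-1

Trace 37: π^k(37) = [37, 18, 85, 100, 207, 1, 65] for k=0..6.
Decompose π into cycles: lengths [30, 30, 30, 30, 30, 30, 30, 3, 3, 1] (10 cycles, including the fixed point 0).
With 10 cycles on 217 points, sign = (−1)^{217−10} = -1.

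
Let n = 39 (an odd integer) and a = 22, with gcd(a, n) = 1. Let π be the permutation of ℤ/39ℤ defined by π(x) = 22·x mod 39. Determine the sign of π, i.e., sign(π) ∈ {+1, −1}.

+1

Start at x=16: 16 → 1 → 22 → 16 (one orbit).
Decompose π into cycles: lengths [3, 3, 3, 3, 3, 3, 3, 3, 3, 3, 3, 3, 1, 1, 1] (15 cycles, including the fixed point 0).
n − c = 39 − 15 = 24; sign = (−1)^24 = +1.
Via Zolotarev, sign(π_{22}) = (22|39) = +1.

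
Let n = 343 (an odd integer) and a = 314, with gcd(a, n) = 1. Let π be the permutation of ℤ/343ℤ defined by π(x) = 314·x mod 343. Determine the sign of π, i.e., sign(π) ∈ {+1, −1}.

Start at x=204: 204 → 258 → 64 → 202 → 316 → 97 → 274 → … (one orbit).
Cycle lengths of π_314 on ℤ/343ℤ: [98, 98, 98, 14, 14, 14, 2, 2, 2, 1]; 10 cycles in total.
With 10 cycles on 343 points, sign = (−1)^{343−10} = -1.
The Jacobi symbol (314|343) = -1 (Zolotarev) agrees.

-1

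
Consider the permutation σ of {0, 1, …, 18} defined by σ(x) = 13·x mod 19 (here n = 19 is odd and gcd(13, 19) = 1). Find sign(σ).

Trace 10: π^k(10) = [10, 16, 18, 6, 2, 7, 15] for k=0..6.
2 cycles of lengths [18, 1].
sign(π) = (−1)^{n − #cycles} = (−1)^{19−2} = (−1)^17 = -1.
(13|19)_J = -1 (Zolotarev's lemma cross-check).

-1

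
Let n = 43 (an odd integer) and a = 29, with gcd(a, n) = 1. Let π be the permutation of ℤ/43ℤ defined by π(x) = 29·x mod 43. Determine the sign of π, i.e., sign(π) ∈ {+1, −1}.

-1

Start at x=18: 18 → 6 → 2 → 15 → 5 → 16 → 34 → … (one orbit).
2 cycles of lengths [42, 1].
n − c = 43 − 2 = 41; sign = (−1)^41 = -1.
(29|43)_J = -1 (Zolotarev's lemma cross-check).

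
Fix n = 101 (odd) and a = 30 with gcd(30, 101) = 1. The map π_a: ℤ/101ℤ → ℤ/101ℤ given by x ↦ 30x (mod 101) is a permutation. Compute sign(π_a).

+1

Trace 17: π^k(17) = [17, 5, 49, 56, 64, 1, 30] for k=0..6.
Decompose π into cycles: lengths [50, 50, 1] (3 cycles, including the fixed point 0).
101 − 3 = 98 transpositions; sign(π) = (−1)^98 = +1.
(30|101)_J = +1 (Zolotarev's lemma cross-check).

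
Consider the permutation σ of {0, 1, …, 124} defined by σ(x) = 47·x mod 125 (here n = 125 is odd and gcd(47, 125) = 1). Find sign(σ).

Orbit of 79 under x↦47x: [79, 88, 11, 17, 49, 53, 116]… (length divides ord_125(47)).
The orbit structure of x ↦ 47x mod 125: 4 orbits of sizes [100, 20, 4, 1].
n − c = 125 − 4 = 121; sign = (−1)^121 = -1.

-1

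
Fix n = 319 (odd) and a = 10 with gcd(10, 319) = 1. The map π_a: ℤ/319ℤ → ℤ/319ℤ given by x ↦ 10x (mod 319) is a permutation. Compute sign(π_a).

+1

Start at x=186: 186 → 265 → 98 → 23 → 230 → 67 → 32 → … (one orbit).
17 cycles of lengths [28, 28, 28, 28, 28, 28, 28, 28, 28, 28, 28, 2, 2, 2, 2, 2, 1].
n − c = 319 − 17 = 302; sign = (−1)^302 = +1.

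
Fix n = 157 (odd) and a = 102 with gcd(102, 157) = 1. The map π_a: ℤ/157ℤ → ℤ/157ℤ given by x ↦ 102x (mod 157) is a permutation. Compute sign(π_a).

Orbit of 131 under x↦102x: [131, 17, 7, 86, 137, 1, 102]… (length divides ord_157(102)).
π_102 has 2 disjoint cycles with lengths [156, 1] on {0,…,156}.
n − c = 157 − 2 = 155; sign = (−1)^155 = -1.
(102|157)_J = -1 (Zolotarev's lemma cross-check).

-1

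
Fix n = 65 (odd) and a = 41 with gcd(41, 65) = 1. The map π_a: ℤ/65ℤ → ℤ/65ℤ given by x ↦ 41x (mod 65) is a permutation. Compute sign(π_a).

-1

Trace 11: π^k(11) = [11, 61, 31, 36, 46, 1, 41] for k=0..6.
Cycle type of π: 12×5 + 1×5; total 10 cycles.
65 − 10 = 55 transpositions; sign(π) = (−1)^55 = -1.
The Jacobi symbol (41|65) = -1 (Zolotarev) agrees.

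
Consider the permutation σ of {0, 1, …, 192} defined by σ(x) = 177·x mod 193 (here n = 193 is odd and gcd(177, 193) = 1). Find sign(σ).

+1

Start at x=130: 130 → 43 → 84 → 7 → 81 → 55 → 85 → … (one orbit).
Cycle lengths of π_177 on ℤ/193ℤ: [24, 24, 24, 24, 24, 24, 24, 24, 1]; 9 cycles in total.
sign(π) = (−1)^{n − #cycles} = (−1)^{193−9} = (−1)^184 = +1.
Check: (177/193) = +1 by Zolotarev.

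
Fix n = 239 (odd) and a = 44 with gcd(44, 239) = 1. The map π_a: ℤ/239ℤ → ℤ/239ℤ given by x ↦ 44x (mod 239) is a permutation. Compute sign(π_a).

+1

Orbit of 201 under x↦44x: [201, 1, 44, 24, 100, 98, 10]… (length divides ord_239(44)).
Cycle type of π: 7×34 + 1; total 35 cycles.
35 cycles on 239: each ℓ→(−1)^(ℓ−1), product (−1)^204 = +1.
Zolotarev: (44|239) = +1, matching the cycle-count sign.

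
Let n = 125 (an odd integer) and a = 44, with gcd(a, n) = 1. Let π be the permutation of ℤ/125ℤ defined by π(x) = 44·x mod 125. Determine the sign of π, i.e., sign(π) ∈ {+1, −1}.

Orbit of 26 under x↦44x: [26, 19, 86, 34, 121, 74, 6]… (length divides ord_125(44)).
7 cycles of lengths [50, 50, 10, 10, 2, 2, 1].
sign(π) = (−1)^{n − #cycles} = (−1)^{125−7} = (−1)^118 = +1.
Zolotarev: (44|125) = +1, matching the cycle-count sign.

+1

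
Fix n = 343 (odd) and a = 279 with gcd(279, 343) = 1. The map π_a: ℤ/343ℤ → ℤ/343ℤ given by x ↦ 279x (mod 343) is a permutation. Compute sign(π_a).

-1

Trace 232: π^k(232) = [232, 244, 162, 265, 190, 188, 316] for k=0..6.
Cycle lengths of π_279 on ℤ/343ℤ: [98, 98, 98, 14, 14, 14, 2, 2, 2, 1]; 10 cycles in total.
n − c = 343 − 10 = 333; sign = (−1)^333 = -1.
(279|343)_J = -1 (Zolotarev's lemma cross-check).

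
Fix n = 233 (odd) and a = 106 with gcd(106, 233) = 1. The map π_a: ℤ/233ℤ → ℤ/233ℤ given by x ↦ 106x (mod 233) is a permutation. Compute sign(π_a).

-1

Orbit of 215 under x↦106x: [215, 189, 229, 42, 25, 87, 135]… (length divides ord_233(106)).
Decompose π into cycles: lengths [232, 1] (2 cycles, including the fixed point 0).
233 − 2 = 231 transpositions; sign(π) = (−1)^231 = -1.
Zolotarev: (106|233) = -1, matching the cycle-count sign.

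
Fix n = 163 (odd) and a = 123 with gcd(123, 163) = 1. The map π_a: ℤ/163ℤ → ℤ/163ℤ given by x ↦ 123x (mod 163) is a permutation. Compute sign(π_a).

-1

Trace 105: π^k(105) = [105, 38, 110, 1, 123, 133, 59] for k=0..6.
Cycle type of π: 18×9 + 1; total 10 cycles.
n − c = 163 − 10 = 153; sign = (−1)^153 = -1.
Check: (123/163) = -1 by Zolotarev.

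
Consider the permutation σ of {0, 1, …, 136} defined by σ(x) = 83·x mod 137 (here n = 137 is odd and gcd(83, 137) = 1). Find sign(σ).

-1

Start at x=71: 71 → 2 → 29 → 78 → 35 → 28 → 132 → … (one orbit).
2 cycles of lengths [136, 1].
sign(π) = (−1)^{n − #cycles} = (−1)^{137−2} = (−1)^135 = -1.
The Jacobi symbol (83|137) = -1 (Zolotarev) agrees.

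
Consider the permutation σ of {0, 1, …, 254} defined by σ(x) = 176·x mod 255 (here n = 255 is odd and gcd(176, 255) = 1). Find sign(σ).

+1

Trace 106: π^k(106) = [106, 41, 76, 116, 16, 11, 151] for k=0..6.
Cycle type of π: 16×15 + 2×5 + 1×5; total 25 cycles.
Σ(ℓ_i−1) = 255−25 = 230; sign = (−1)^230 = +1.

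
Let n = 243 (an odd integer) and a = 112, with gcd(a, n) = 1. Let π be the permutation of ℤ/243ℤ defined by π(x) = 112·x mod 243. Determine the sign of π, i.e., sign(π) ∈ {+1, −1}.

Orbit of 142 under x↦112x: [142, 109, 58, 178, 10, 148, 52]… (length divides ord_243(112)).
The orbit structure of x ↦ 112x mod 243: 11 orbits of sizes [81, 81, 27, 27, 9, 9, 3, 3, 1, 1, 1].
sign(π) = (−1)^{n − #cycles} = (−1)^{243−11} = (−1)^232 = +1.
Check: (112/243) = +1 by Zolotarev.

+1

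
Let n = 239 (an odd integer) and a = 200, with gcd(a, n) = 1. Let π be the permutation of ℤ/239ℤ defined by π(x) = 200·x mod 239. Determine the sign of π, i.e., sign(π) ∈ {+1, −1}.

+1

Trace 12: π^k(12) = [12, 10, 88, 153, 8, 166, 218] for k=0..6.
The orbit structure of x ↦ 200x mod 239: 3 orbits of sizes [119, 119, 1].
239 − 3 = 236 transpositions; sign(π) = (−1)^236 = +1.
Check: (200/239) = +1 by Zolotarev.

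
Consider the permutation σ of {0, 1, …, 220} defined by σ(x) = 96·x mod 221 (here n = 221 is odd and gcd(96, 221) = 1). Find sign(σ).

+1

Orbit of 73 under x↦96x: [73, 157, 44, 25, 190, 118, 57]… (length divides ord_221(96)).
Decompose π into cycles: lengths [16, 16, 16, 16, 16, 16, 16, 16, 16, 16, 16, 16, 16, 4, 4, 4, 1] (17 cycles, including the fixed point 0).
sign(π) = (−1)^{n − #cycles} = (−1)^{221−17} = (−1)^204 = +1.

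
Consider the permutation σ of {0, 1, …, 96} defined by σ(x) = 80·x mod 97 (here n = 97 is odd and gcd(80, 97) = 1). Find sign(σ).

Start at x=80: 80 → 95 → 34 → 4 → 29 → 89 → 39 → … (one orbit).
Cycle type of π: 96 + 1; total 2 cycles.
With 2 cycles on 97 points, sign = (−1)^{97−2} = -1.
Check: (80/97) = -1 by Zolotarev.

-1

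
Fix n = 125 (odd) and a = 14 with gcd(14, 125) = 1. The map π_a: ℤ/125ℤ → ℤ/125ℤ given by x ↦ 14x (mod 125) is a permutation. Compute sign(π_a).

+1

Trace 16: π^k(16) = [16, 99, 11, 29, 31, 59, 76] for k=0..6.
The orbit structure of x ↦ 14x mod 125: 7 orbits of sizes [50, 50, 10, 10, 2, 2, 1].
n − c = 125 − 7 = 118; sign = (−1)^118 = +1.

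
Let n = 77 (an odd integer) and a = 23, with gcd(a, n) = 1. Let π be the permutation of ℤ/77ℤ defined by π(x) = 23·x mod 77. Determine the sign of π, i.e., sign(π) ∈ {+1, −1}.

+1

Start at x=1: 1 → 23 → 67 → 1 (one orbit).
33 cycles of lengths [3, 3, 3, 3, 3, 3, 3, 3, 3, 3, 3, 3, 3, 3, 3, 3, 3, 3, 3, 3, 3, 3, 1, 1, 1, 1, 1, 1, 1, 1, 1, 1, 1].
With 33 cycles on 77 points, sign = (−1)^{77−33} = +1.
Zolotarev: (23|77) = +1, matching the cycle-count sign.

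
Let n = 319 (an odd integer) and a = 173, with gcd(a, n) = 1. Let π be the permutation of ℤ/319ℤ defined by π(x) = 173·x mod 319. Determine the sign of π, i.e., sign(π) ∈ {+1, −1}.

Orbit of 173 under x↦173x: [173, 262, 28, 59, 318, 146, 57]… (length divides ord_319(173)).
Decompose π into cycles: lengths [10, 10, 10, 10, 10, 10, 10, 10, 10, 10, 10, 10, 10, 10, 10, 10, 10, 10, 10, 10, 10, 10, 10, 10, 10, 10, 10, 10, 10, 2, 2, 2, 2, 2, 2, 2, 2, 2, 2, 2, 2, 2, 2, 1] (44 cycles, including the fixed point 0).
Σ(ℓ_i−1) = 319−44 = 275; sign = (−1)^275 = -1.

-1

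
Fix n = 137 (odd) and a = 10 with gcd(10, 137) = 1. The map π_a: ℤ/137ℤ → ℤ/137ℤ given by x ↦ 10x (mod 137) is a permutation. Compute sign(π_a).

Trace 127: π^k(127) = [127, 37, 96, 1, 10, 100, 41] for k=0..6.
The orbit structure of x ↦ 10x mod 137: 18 orbits of sizes [8, 8, 8, 8, 8, 8, 8, 8, 8, 8, 8, 8, 8, 8, 8, 8, 8, 1].
18 cycles on 137: each ℓ→(−1)^(ℓ−1), product (−1)^119 = -1.

-1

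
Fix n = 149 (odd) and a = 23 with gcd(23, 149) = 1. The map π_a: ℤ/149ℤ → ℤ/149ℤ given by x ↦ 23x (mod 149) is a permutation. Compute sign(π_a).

-1

Start at x=124: 124 → 21 → 36 → 83 → 121 → 101 → 88 → … (one orbit).
Decompose π into cycles: lengths [148, 1] (2 cycles, including the fixed point 0).
With 2 cycles on 149 points, sign = (−1)^{149−2} = -1.
Check: (23/149) = -1 by Zolotarev.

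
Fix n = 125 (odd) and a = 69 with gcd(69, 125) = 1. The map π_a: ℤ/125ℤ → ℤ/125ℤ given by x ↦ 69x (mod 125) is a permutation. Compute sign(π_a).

+1

Trace 36: π^k(36) = [36, 109, 21, 74, 106, 64, 41] for k=0..6.
π_69 has 7 disjoint cycles with lengths [50, 50, 10, 10, 2, 2, 1] on {0,…,124}.
With 7 cycles on 125 points, sign = (−1)^{125−7} = +1.
Via Zolotarev, sign(π_{69}) = (69|125) = +1.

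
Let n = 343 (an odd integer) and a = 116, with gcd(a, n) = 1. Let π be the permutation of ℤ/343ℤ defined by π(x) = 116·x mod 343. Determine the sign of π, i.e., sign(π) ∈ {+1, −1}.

+1

Trace 165: π^k(165) = [165, 275, 1, 116, 79, 246, 67] for k=0..6.
Cycle lengths of π_116 on ℤ/343ℤ: [21, 21, 21, 21, 21, 21, 21, 21, 21, 21, 21, 21, 21, 21, 3, 3, 3, 3, 3, 3, 3, 3, 3, 3, 3, 3, 3, 3, 3, 3, 1]; 31 cycles in total.
sign(π) = (−1)^{n − #cycles} = (−1)^{343−31} = (−1)^312 = +1.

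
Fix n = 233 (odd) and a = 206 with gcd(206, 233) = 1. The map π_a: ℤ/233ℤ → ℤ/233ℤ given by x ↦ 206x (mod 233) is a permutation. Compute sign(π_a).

Orbit of 59 under x↦206x: [59, 38, 139, 208, 209, 182, 212]… (length divides ord_233(206)).
Cycle lengths of π_206 on ℤ/233ℤ: [232, 1]; 2 cycles in total.
sign(π) = (−1)^{n − #cycles} = (−1)^{233−2} = (−1)^231 = -1.

-1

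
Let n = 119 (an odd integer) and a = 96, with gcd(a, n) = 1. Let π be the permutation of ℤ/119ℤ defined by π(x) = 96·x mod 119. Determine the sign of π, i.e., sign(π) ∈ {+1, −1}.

+1

Orbit of 9 under x↦96x: [9, 31, 1, 96, 53, 90, 72]… (length divides ord_119(96)).
Decompose π into cycles: lengths [48, 48, 16, 6, 1] (5 cycles, including the fixed point 0).
With 5 cycles on 119 points, sign = (−1)^{119−5} = +1.
Zolotarev: (96|119) = +1, matching the cycle-count sign.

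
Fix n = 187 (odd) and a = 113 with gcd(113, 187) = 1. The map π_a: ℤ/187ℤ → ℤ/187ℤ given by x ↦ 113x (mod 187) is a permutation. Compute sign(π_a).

-1

Orbit of 113 under x↦113x: [113, 53, 5, 4, 78, 25, 20]… (length divides ord_187(113)).
Cycle type of π: 80×2 + 16 + 5×2 + 1; total 6 cycles.
Σ(ℓ_i−1) = 187−6 = 181; sign = (−1)^181 = -1.
Check: (113/187) = -1 by Zolotarev.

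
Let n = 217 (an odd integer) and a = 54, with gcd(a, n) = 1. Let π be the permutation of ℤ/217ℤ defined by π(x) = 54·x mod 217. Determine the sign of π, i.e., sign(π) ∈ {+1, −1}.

+1

Start at x=78: 78 → 89 → 32 → 209 → 2 → 108 → 190 → … (one orbit).
The orbit structure of x ↦ 54x mod 217: 11 orbits of sizes [30, 30, 30, 30, 30, 30, 10, 10, 10, 6, 1].
217 − 11 = 206 transpositions; sign(π) = (−1)^206 = +1.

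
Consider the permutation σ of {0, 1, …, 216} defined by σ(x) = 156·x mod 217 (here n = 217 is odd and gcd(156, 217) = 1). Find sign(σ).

Start at x=1: 1 → 156 → 32 → 1 (one orbit).
Cycle lengths of π_156 on ℤ/217ℤ: [3, 3, 3, 3, 3, 3, 3, 3, 3, 3, 3, 3, 3, 3, 3, 3, 3, 3, 3, 3, 3, 3, 3, 3, 3, 3, 3, 3, 3, 3, 3, 3, 3, 3, 3, 3, 3, 3, 3, 3, 3, 3, 3, 3, 3, 3, 3, 3, 3, 3, 3, 3, 3, 3, 3, 3, 3, 3, 3, 3, 3, 3, 1, 1, 1, 1, 1, 1, 1, 1, 1, 1, 1, 1, 1, 1, 1, 1, 1, 1, 1, 1, 1, 1, 1, 1, 1, 1, 1, 1, 1, 1, 1]; 93 cycles in total.
Σ(ℓ_i−1) = 217−93 = 124; sign = (−1)^124 = +1.

+1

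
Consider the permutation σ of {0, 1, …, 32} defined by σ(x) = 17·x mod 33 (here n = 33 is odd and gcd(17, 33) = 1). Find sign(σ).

Orbit of 1 under x↦17x: [1, 17, 25, 29, 31, 32, 16]… (length divides ord_33(17)).
Decompose π into cycles: lengths [10, 10, 10, 2, 1] (5 cycles, including the fixed point 0).
With 5 cycles on 33 points, sign = (−1)^{33−5} = +1.
The Jacobi symbol (17|33) = +1 (Zolotarev) agrees.

+1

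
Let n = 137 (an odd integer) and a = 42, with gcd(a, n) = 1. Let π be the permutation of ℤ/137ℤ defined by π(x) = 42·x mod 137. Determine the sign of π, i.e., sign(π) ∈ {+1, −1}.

-1

Trace 31: π^k(31) = [31, 69, 21, 60, 54, 76, 41] for k=0..6.
The orbit structure of x ↦ 42x mod 137: 2 orbits of sizes [136, 1].
n − c = 137 − 2 = 135; sign = (−1)^135 = -1.
The Jacobi symbol (42|137) = -1 (Zolotarev) agrees.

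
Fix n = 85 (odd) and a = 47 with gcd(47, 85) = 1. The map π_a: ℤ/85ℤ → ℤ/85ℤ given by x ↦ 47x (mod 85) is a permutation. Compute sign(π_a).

-1

Orbit of 1 under x↦47x: [1, 47, 84, 38]… (length divides ord_85(47)).
The orbit structure of x ↦ 47x mod 85: 22 orbits of sizes [4, 4, 4, 4, 4, 4, 4, 4, 4, 4, 4, 4, 4, 4, 4, 4, 4, 4, 4, 4, 4, 1].
With 22 cycles on 85 points, sign = (−1)^{85−22} = -1.
Check: (47/85) = -1 by Zolotarev.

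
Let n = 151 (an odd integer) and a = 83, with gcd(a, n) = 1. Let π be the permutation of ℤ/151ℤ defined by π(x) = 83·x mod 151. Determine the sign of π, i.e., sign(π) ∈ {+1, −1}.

Start at x=59: 59 → 65 → 110 → 70 → 72 → 87 → 124 → … (one orbit).
Cycle type of π: 50×3 + 1; total 4 cycles.
4 cycles on 151: each ℓ→(−1)^(ℓ−1), product (−1)^147 = -1.
Zolotarev: (83|151) = -1, matching the cycle-count sign.

-1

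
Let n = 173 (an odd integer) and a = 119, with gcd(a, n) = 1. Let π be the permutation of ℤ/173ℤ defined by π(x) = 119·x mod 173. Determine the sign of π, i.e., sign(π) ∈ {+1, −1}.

+1

Start at x=43: 43 → 100 → 136 → 95 → 60 → 47 → 57 → … (one orbit).
Decompose π into cycles: lengths [43, 43, 43, 43, 1] (5 cycles, including the fixed point 0).
sign(π) = (−1)^{n − #cycles} = (−1)^{173−5} = (−1)^168 = +1.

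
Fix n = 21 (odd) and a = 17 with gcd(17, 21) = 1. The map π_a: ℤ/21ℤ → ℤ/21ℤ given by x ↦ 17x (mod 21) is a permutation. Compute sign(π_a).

+1

Orbit of 4 under x↦17x: [4, 5, 1, 17, 16, 20]… (length divides ord_21(17)).
Cycle lengths of π_17 on ℤ/21ℤ: [6, 6, 6, 2, 1]; 5 cycles in total.
With 5 cycles on 21 points, sign = (−1)^{21−5} = +1.
(17|21)_J = +1 (Zolotarev's lemma cross-check).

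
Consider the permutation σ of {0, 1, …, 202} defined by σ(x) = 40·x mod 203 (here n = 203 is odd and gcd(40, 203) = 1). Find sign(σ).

+1

Trace 16: π^k(16) = [16, 31, 22, 68, 81, 195, 86] for k=0..6.
Decompose π into cycles: lengths [84, 84, 28, 6, 1] (5 cycles, including the fixed point 0).
5 cycles on 203: each ℓ→(−1)^(ℓ−1), product (−1)^198 = +1.
Via Zolotarev, sign(π_{40}) = (40|203) = +1.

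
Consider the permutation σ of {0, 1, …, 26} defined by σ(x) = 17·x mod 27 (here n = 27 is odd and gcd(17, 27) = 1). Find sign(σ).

-1

Trace 17: π^k(17) = [17, 19, 26, 10, 8, 1] for k=0..5.
8 cycles of lengths [6, 6, 6, 2, 2, 2, 2, 1].
Σ(ℓ_i−1) = 27−8 = 19; sign = (−1)^19 = -1.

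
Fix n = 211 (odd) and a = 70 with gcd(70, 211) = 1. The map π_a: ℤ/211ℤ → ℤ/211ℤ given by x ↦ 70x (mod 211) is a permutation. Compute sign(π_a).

Trace 171: π^k(171) = [171, 154, 19, 64, 49, 54, 193] for k=0..6.
Cycle lengths of π_70 on ℤ/211ℤ: [105, 105, 1]; 3 cycles in total.
211 − 3 = 208 transpositions; sign(π) = (−1)^208 = +1.
Zolotarev: (70|211) = +1, matching the cycle-count sign.

+1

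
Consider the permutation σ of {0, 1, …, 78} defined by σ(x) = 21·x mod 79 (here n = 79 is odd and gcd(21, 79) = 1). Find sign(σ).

+1

Trace 62: π^k(62) = [62, 38, 8, 10, 52, 65, 22] for k=0..6.
Decompose π into cycles: lengths [13, 13, 13, 13, 13, 13, 1] (7 cycles, including the fixed point 0).
n − c = 79 − 7 = 72; sign = (−1)^72 = +1.
The Jacobi symbol (21|79) = +1 (Zolotarev) agrees.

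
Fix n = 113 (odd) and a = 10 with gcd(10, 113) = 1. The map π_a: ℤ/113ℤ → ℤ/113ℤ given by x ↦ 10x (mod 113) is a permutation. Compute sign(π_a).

-1

Trace 18: π^k(18) = [18, 67, 105, 33, 104, 23, 4] for k=0..6.
Cycle type of π: 112 + 1; total 2 cycles.
2 cycles on 113: each ℓ→(−1)^(ℓ−1), product (−1)^111 = -1.
Zolotarev: (10|113) = -1, matching the cycle-count sign.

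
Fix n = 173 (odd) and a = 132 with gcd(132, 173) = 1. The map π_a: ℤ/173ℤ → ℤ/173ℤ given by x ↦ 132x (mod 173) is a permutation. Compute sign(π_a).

Trace 57: π^k(57) = [57, 85, 148, 160, 14, 118, 6] for k=0..6.
5 cycles of lengths [43, 43, 43, 43, 1].
n − c = 173 − 5 = 168; sign = (−1)^168 = +1.
Check: (132/173) = +1 by Zolotarev.

+1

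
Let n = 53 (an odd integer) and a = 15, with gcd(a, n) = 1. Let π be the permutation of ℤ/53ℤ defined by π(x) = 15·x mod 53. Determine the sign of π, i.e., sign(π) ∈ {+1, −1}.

+1

Orbit of 1 under x↦15x: [1, 15, 13, 36, 10, 44, 24]… (length divides ord_53(15)).
Cycle type of π: 13×4 + 1; total 5 cycles.
5 cycles on 53: each ℓ→(−1)^(ℓ−1), product (−1)^48 = +1.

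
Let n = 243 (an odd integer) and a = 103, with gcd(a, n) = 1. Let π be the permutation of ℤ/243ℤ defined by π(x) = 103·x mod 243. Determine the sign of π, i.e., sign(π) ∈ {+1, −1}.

Orbit of 127 under x↦103x: [127, 202, 151, 1, 103, 160, 199]… (length divides ord_243(103)).
Cycle lengths of π_103 on ℤ/243ℤ: [81, 81, 27, 27, 9, 9, 3, 3, 1, 1, 1]; 11 cycles in total.
With 11 cycles on 243 points, sign = (−1)^{243−11} = +1.
(103|243)_J = +1 (Zolotarev's lemma cross-check).

+1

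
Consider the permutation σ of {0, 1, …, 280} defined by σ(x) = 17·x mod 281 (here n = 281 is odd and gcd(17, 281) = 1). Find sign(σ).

Orbit of 253 under x↦17x: [253, 86, 57, 126, 175, 165, 276]… (length divides ord_281(17)).
Cycle type of π: 140×2 + 1; total 3 cycles.
sign(π) = (−1)^{n − #cycles} = (−1)^{281−3} = (−1)^278 = +1.

+1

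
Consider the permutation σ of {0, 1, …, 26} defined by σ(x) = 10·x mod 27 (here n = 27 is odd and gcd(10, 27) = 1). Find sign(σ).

+1

Orbit of 19 under x↦10x: [19, 1, 10]… (length divides ord_27(10)).
The orbit structure of x ↦ 10x mod 27: 15 orbits of sizes [3, 3, 3, 3, 3, 3, 1, 1, 1, 1, 1, 1, 1, 1, 1].
With 15 cycles on 27 points, sign = (−1)^{27−15} = +1.
The Jacobi symbol (10|27) = +1 (Zolotarev) agrees.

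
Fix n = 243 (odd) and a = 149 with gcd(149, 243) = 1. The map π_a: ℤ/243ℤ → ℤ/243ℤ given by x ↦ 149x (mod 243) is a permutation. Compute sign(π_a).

Orbit of 44 under x↦149x: [44, 238, 227, 46, 50, 160, 26]… (length divides ord_243(149)).
Cycle lengths of π_149 on ℤ/243ℤ: [162, 54, 18, 6, 2, 1]; 6 cycles in total.
n − c = 243 − 6 = 237; sign = (−1)^237 = -1.

-1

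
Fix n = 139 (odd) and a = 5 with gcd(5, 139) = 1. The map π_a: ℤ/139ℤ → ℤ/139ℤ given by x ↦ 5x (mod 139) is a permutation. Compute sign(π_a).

Orbit of 16 under x↦5x: [16, 80, 122, 54, 131, 99, 78]… (length divides ord_139(5)).
Decompose π into cycles: lengths [69, 69, 1] (3 cycles, including the fixed point 0).
Σ(ℓ_i−1) = 139−3 = 136; sign = (−1)^136 = +1.
The Jacobi symbol (5|139) = +1 (Zolotarev) agrees.

+1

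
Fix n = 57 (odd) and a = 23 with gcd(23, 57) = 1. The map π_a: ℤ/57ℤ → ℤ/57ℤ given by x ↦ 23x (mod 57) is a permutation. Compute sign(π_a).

-1

Trace 11: π^k(11) = [11, 25, 5, 1, 23, 16, 26] for k=0..6.
Decompose π into cycles: lengths [18, 18, 9, 9, 2, 1] (6 cycles, including the fixed point 0).
sign(π) = (−1)^{n − #cycles} = (−1)^{57−6} = (−1)^51 = -1.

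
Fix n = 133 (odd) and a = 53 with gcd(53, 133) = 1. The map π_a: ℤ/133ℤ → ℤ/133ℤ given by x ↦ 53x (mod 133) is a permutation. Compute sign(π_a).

-1

Trace 113: π^k(113) = [113, 4, 79, 64, 67, 93, 8] for k=0..6.
π_53 has 10 disjoint cycles with lengths [18, 18, 18, 18, 18, 18, 18, 3, 3, 1] on {0,…,132}.
Σ(ℓ_i−1) = 133−10 = 123; sign = (−1)^123 = -1.
Zolotarev: (53|133) = -1, matching the cycle-count sign.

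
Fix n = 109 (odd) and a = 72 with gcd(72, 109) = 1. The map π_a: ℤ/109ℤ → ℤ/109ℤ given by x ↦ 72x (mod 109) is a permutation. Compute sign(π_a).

-1

Orbit of 24 under x↦72x: [24, 93, 47, 5, 33, 87, 51]… (length divides ord_109(72)).
π_72 has 2 disjoint cycles with lengths [108, 1] on {0,…,108}.
Σ(ℓ_i−1) = 109−2 = 107; sign = (−1)^107 = -1.
Via Zolotarev, sign(π_{72}) = (72|109) = -1.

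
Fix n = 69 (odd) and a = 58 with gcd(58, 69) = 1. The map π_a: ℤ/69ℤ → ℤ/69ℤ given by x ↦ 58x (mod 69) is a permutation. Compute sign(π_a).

Orbit of 31 under x↦58x: [31, 4, 25, 1, 58, 52, 49]… (length divides ord_69(58)).
The orbit structure of x ↦ 58x mod 69: 9 orbits of sizes [11, 11, 11, 11, 11, 11, 1, 1, 1].
69 − 9 = 60 transpositions; sign(π) = (−1)^60 = +1.
Zolotarev: (58|69) = +1, matching the cycle-count sign.

+1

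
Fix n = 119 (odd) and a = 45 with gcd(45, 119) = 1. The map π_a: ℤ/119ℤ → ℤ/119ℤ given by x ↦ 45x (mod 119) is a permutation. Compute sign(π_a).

Start at x=3: 3 → 16 → 6 → 32 → 12 → 64 → 24 → … (one orbit).
5 cycles of lengths [48, 48, 16, 6, 1].
119 − 5 = 114 transpositions; sign(π) = (−1)^114 = +1.
Zolotarev: (45|119) = +1, matching the cycle-count sign.

+1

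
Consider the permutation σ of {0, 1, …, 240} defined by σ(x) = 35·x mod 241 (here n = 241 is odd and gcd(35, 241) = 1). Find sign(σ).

Start at x=111: 111 → 29 → 51 → 98 → 56 → 32 → 156 → … (one orbit).
Decompose π into cycles: lengths [240, 1] (2 cycles, including the fixed point 0).
2 cycles on 241: each ℓ→(−1)^(ℓ−1), product (−1)^239 = -1.
Zolotarev: (35|241) = -1, matching the cycle-count sign.

-1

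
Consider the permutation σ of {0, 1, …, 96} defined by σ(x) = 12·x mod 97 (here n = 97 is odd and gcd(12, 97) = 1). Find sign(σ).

+1

Orbit of 79 under x↦12x: [79, 75, 27, 33, 8, 96, 85]… (length divides ord_97(12)).
Cycle type of π: 16×6 + 1; total 7 cycles.
sign(π) = (−1)^{n − #cycles} = (−1)^{97−7} = (−1)^90 = +1.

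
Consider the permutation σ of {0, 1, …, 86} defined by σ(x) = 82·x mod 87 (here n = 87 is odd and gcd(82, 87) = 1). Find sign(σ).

Start at x=7: 7 → 52 → 1 → 82 → 25 → 49 → 16 → 7 (one orbit).
15 cycles of lengths [7, 7, 7, 7, 7, 7, 7, 7, 7, 7, 7, 7, 1, 1, 1].
n − c = 87 − 15 = 72; sign = (−1)^72 = +1.
Zolotarev: (82|87) = +1, matching the cycle-count sign.

+1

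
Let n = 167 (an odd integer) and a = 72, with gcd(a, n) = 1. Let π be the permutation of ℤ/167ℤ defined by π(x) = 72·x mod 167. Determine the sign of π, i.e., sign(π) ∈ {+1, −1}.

+1

Orbit of 126 under x↦72x: [126, 54, 47, 44, 162, 141, 132]… (length divides ord_167(72)).
Cycle lengths of π_72 on ℤ/167ℤ: [83, 83, 1]; 3 cycles in total.
sign(π) = (−1)^{n − #cycles} = (−1)^{167−3} = (−1)^164 = +1.
(72|167)_J = +1 (Zolotarev's lemma cross-check).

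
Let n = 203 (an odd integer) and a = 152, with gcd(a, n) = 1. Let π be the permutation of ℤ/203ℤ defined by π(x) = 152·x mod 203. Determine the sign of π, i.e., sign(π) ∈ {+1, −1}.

-1

Start at x=181: 181 → 107 → 24 → 197 → 103 → 25 → 146 → … (one orbit).
Decompose π into cycles: lengths [42, 42, 42, 42, 7, 7, 7, 7, 6, 1] (10 cycles, including the fixed point 0).
n − c = 203 − 10 = 193; sign = (−1)^193 = -1.
The Jacobi symbol (152|203) = -1 (Zolotarev) agrees.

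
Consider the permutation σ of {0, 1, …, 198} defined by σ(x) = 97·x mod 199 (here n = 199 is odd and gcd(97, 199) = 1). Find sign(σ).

Start at x=85: 85 → 86 → 183 → 40 → 99 → 51 → 171 → … (one orbit).
Cycle lengths of π_97 on ℤ/199ℤ: [198, 1]; 2 cycles in total.
2 cycles on 199: each ℓ→(−1)^(ℓ−1), product (−1)^197 = -1.
Check: (97/199) = -1 by Zolotarev.

-1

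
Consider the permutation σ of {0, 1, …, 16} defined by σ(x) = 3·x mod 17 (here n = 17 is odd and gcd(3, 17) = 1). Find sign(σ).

Start at x=13: 13 → 5 → 15 → 11 → 16 → 14 → 8 → … (one orbit).
π_3 has 2 disjoint cycles with lengths [16, 1] on {0,…,16}.
17 − 2 = 15 transpositions; sign(π) = (−1)^15 = -1.
(3|17)_J = -1 (Zolotarev's lemma cross-check).

-1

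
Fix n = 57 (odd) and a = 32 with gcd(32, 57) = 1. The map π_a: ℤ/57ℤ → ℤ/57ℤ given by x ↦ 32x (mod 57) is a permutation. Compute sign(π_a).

+1

Start at x=25: 25 → 2 → 7 → 53 → 43 → 8 → 28 → … (one orbit).
Decompose π into cycles: lengths [18, 18, 18, 2, 1] (5 cycles, including the fixed point 0).
With 5 cycles on 57 points, sign = (−1)^{57−5} = +1.
Via Zolotarev, sign(π_{32}) = (32|57) = +1.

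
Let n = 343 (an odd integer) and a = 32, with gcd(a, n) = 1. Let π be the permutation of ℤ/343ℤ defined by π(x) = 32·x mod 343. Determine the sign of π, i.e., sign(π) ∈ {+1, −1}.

Orbit of 134 under x↦32x: [134, 172, 16, 169, 263, 184, 57]… (length divides ord_343(32)).
Cycle type of π: 147×2 + 21×2 + 3×2 + 1; total 7 cycles.
Σ(ℓ_i−1) = 343−7 = 336; sign = (−1)^336 = +1.

+1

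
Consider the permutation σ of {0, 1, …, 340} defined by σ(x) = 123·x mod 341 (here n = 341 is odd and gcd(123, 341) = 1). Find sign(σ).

Trace 123: π^k(123) = [123, 125, 30, 280, 340, 218, 216] for k=0..6.
47 cycles of lengths [10, 10, 10, 10, 10, 10, 10, 10, 10, 10, 10, 10, 10, 10, 10, 10, 10, 10, 10, 10, 10, 10, 10, 10, 10, 10, 10, 10, 10, 10, 10, 2, 2, 2, 2, 2, 2, 2, 2, 2, 2, 2, 2, 2, 2, 2, 1].
sign(π) = (−1)^{n − #cycles} = (−1)^{341−47} = (−1)^294 = +1.
Check: (123/341) = +1 by Zolotarev.

+1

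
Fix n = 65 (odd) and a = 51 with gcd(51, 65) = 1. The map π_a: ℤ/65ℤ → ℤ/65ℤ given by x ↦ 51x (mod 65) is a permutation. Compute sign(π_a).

Start at x=1: 1 → 51 → 1 (one orbit).
Decompose π into cycles: lengths [2, 2, 2, 2, 2, 2, 2, 2, 2, 2, 2, 2, 2, 2, 2, 2, 2, 2, 2, 2, 2, 2, 2, 2, 2, 2, 2, 2, 2, 2, 1, 1, 1, 1, 1] (35 cycles, including the fixed point 0).
Σ(ℓ_i−1) = 65−35 = 30; sign = (−1)^30 = +1.
Zolotarev: (51|65) = +1, matching the cycle-count sign.

+1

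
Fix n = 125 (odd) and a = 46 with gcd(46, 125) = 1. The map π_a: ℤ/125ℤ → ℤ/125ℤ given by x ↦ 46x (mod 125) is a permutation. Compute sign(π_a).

Trace 81: π^k(81) = [81, 101, 21, 91, 61, 56, 76] for k=0..6.
The orbit structure of x ↦ 46x mod 125: 13 orbits of sizes [25, 25, 25, 25, 5, 5, 5, 5, 1, 1, 1, 1, 1].
n − c = 125 − 13 = 112; sign = (−1)^112 = +1.
(46|125)_J = +1 (Zolotarev's lemma cross-check).

+1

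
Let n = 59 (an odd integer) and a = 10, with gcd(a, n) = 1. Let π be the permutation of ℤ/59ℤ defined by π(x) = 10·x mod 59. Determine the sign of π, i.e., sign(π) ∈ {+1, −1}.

-1

Start at x=41: 41 → 56 → 29 → 54 → 9 → 31 → 15 → … (one orbit).
Cycle type of π: 58 + 1; total 2 cycles.
2 cycles on 59: each ℓ→(−1)^(ℓ−1), product (−1)^57 = -1.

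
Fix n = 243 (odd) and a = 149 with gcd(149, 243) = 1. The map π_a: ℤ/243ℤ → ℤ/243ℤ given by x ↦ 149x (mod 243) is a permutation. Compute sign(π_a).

-1

Trace 22: π^k(22) = [22, 119, 235, 23, 25, 80, 13] for k=0..6.
π_149 has 6 disjoint cycles with lengths [162, 54, 18, 6, 2, 1] on {0,…,242}.
6 cycles on 243: each ℓ→(−1)^(ℓ−1), product (−1)^237 = -1.
Via Zolotarev, sign(π_{149}) = (149|243) = -1.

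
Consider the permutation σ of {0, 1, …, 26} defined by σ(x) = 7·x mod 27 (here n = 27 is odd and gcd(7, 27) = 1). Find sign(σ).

Orbit of 16 under x↦7x: [16, 4, 1, 7, 22, 19, 25]… (length divides ord_27(7)).
The orbit structure of x ↦ 7x mod 27: 7 orbits of sizes [9, 9, 3, 3, 1, 1, 1].
Σ(ℓ_i−1) = 27−7 = 20; sign = (−1)^20 = +1.

+1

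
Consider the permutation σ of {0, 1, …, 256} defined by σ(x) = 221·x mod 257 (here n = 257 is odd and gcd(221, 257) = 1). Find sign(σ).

+1

Trace 256: π^k(256) = [256, 36, 246, 139, 136, 244, 211] for k=0..6.
Decompose π into cycles: lengths [128, 128, 1] (3 cycles, including the fixed point 0).
sign(π) = (−1)^{n − #cycles} = (−1)^{257−3} = (−1)^254 = +1.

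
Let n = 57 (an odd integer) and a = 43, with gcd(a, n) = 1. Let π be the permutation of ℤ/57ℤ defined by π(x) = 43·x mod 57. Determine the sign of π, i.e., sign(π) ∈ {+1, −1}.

+1

Orbit of 25 under x↦43x: [25, 49, 55, 28, 7, 16, 4]… (length divides ord_57(43)).
Cycle lengths of π_43 on ℤ/57ℤ: [9, 9, 9, 9, 9, 9, 1, 1, 1]; 9 cycles in total.
sign(π) = (−1)^{n − #cycles} = (−1)^{57−9} = (−1)^48 = +1.
The Jacobi symbol (43|57) = +1 (Zolotarev) agrees.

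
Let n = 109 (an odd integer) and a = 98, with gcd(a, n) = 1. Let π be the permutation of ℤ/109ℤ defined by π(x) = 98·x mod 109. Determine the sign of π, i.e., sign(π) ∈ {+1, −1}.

-1

Trace 22: π^k(22) = [22, 85, 46, 39, 7, 32, 84] for k=0..6.
Cycle lengths of π_98 on ℤ/109ℤ: [108, 1]; 2 cycles in total.
2 cycles on 109: each ℓ→(−1)^(ℓ−1), product (−1)^107 = -1.
Via Zolotarev, sign(π_{98}) = (98|109) = -1.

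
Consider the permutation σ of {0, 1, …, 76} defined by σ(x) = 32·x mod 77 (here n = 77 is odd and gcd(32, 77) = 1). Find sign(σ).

-1

Orbit of 43 under x↦32x: [43, 67, 65, 1, 32, 23]… (length divides ord_77(32)).
π_32 has 18 disjoint cycles with lengths [6, 6, 6, 6, 6, 6, 6, 6, 6, 6, 3, 3, 2, 2, 2, 2, 2, 1] on {0,…,76}.
18 cycles on 77: each ℓ→(−1)^(ℓ−1), product (−1)^59 = -1.
Zolotarev: (32|77) = -1, matching the cycle-count sign.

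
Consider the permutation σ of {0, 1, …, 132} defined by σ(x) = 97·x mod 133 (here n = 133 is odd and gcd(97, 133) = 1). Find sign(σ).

+1

Trace 120: π^k(120) = [120, 69, 43, 48, 1, 97, 99] for k=0..6.
Decompose π into cycles: lengths [18, 18, 18, 18, 18, 18, 18, 2, 2, 2, 1] (11 cycles, including the fixed point 0).
Σ(ℓ_i−1) = 133−11 = 122; sign = (−1)^122 = +1.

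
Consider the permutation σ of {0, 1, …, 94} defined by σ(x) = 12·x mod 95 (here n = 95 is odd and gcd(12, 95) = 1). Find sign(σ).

Start at x=1: 1 → 12 → 49 → 18 → 26 → 27 → 39 → … (one orbit).
Cycle type of π: 12×6 + 6×3 + 4 + 1; total 11 cycles.
sign(π) = (−1)^{n − #cycles} = (−1)^{95−11} = (−1)^84 = +1.

+1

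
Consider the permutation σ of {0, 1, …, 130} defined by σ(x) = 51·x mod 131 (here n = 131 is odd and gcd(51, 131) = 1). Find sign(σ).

-1

Start at x=51: 51 → 112 → 79 → 99 → 71 → 84 → 92 → … (one orbit).
π_51 has 6 disjoint cycles with lengths [26, 26, 26, 26, 26, 1] on {0,…,130}.
Σ(ℓ_i−1) = 131−6 = 125; sign = (−1)^125 = -1.
(51|131)_J = -1 (Zolotarev's lemma cross-check).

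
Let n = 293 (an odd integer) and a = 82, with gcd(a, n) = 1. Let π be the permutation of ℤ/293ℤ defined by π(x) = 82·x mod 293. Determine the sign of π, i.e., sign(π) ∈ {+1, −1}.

+1

Trace 1: π^k(1) = [1, 82, 278, 235, 225, 284, 141] for k=0..6.
Decompose π into cycles: lengths [73, 73, 73, 73, 1] (5 cycles, including the fixed point 0).
n − c = 293 − 5 = 288; sign = (−1)^288 = +1.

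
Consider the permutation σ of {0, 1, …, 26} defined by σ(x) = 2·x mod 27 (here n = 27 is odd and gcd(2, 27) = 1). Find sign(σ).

Orbit of 20 under x↦2x: [20, 13, 26, 25, 23, 19, 11]… (length divides ord_27(2)).
The orbit structure of x ↦ 2x mod 27: 4 orbits of sizes [18, 6, 2, 1].
4 cycles on 27: each ℓ→(−1)^(ℓ−1), product (−1)^23 = -1.

-1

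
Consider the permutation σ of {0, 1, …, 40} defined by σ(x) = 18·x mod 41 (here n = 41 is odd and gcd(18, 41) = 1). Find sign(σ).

Trace 16: π^k(16) = [16, 1, 18, 37, 10] for k=0..4.
9 cycles of lengths [5, 5, 5, 5, 5, 5, 5, 5, 1].
sign(π) = (−1)^{n − #cycles} = (−1)^{41−9} = (−1)^32 = +1.
(18|41)_J = +1 (Zolotarev's lemma cross-check).

+1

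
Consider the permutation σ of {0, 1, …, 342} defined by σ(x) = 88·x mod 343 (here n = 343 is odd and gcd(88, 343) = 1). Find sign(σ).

Trace 25: π^k(25) = [25, 142, 148, 333, 149, 78, 4] for k=0..6.
Decompose π into cycles: lengths [147, 147, 21, 21, 3, 3, 1] (7 cycles, including the fixed point 0).
sign(π) = (−1)^{n − #cycles} = (−1)^{343−7} = (−1)^336 = +1.
The Jacobi symbol (88|343) = +1 (Zolotarev) agrees.

+1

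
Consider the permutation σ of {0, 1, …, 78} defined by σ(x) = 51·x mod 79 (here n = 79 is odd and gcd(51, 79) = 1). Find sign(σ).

+1

Start at x=49: 49 → 50 → 22 → 16 → 26 → 62 → 2 → … (one orbit).
Cycle lengths of π_51 on ℤ/79ℤ: [39, 39, 1]; 3 cycles in total.
n − c = 79 − 3 = 76; sign = (−1)^76 = +1.
Via Zolotarev, sign(π_{51}) = (51|79) = +1.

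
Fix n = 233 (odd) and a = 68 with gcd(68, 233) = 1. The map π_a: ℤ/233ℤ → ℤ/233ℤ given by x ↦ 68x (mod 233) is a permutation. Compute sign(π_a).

-1

Trace 185: π^k(185) = [185, 231, 97, 72, 3, 204, 125] for k=0..6.
Cycle lengths of π_68 on ℤ/233ℤ: [232, 1]; 2 cycles in total.
n − c = 233 − 2 = 231; sign = (−1)^231 = -1.
(68|233)_J = -1 (Zolotarev's lemma cross-check).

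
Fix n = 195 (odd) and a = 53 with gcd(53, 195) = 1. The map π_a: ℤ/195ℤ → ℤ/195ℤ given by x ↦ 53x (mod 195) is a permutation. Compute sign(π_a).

Trace 79: π^k(79) = [79, 92, 1, 53] for k=0..3.
Decompose π into cycles: lengths [4, 4, 4, 4, 4, 4, 4, 4, 4, 4, 4, 4, 4, 4, 4, 4, 4, 4, 4, 4, 4, 4, 4, 4, 4, 4, 4, 4, 4, 4, 4, 4, 4, 4, 4, 4, 4, 4, 4, 2, 2, 2, 2, 2, 2, 2, 2, 2, 2, 2, 2, 2, 1, 1, 1, 1, 1, 1, 1, 1, 1, 1, 1, 1, 1] (65 cycles, including the fixed point 0).
With 65 cycles on 195 points, sign = (−1)^{195−65} = +1.
Check: (53/195) = +1 by Zolotarev.

+1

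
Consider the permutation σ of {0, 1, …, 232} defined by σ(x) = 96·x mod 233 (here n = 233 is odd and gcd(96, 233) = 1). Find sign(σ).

-1

Orbit of 22 under x↦96x: [22, 15, 42, 71, 59, 72, 155]… (length divides ord_233(96)).
The orbit structure of x ↦ 96x mod 233: 2 orbits of sizes [232, 1].
2 cycles on 233: each ℓ→(−1)^(ℓ−1), product (−1)^231 = -1.
(96|233)_J = -1 (Zolotarev's lemma cross-check).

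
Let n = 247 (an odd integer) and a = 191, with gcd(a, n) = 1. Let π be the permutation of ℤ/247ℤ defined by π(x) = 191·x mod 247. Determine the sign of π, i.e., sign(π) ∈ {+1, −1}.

Trace 191: π^k(191) = [191, 172, 1] for k=0..2.
95 cycles of lengths [3, 3, 3, 3, 3, 3, 3, 3, 3, 3, 3, 3, 3, 3, 3, 3, 3, 3, 3, 3, 3, 3, 3, 3, 3, 3, 3, 3, 3, 3, 3, 3, 3, 3, 3, 3, 3, 3, 3, 3, 3, 3, 3, 3, 3, 3, 3, 3, 3, 3, 3, 3, 3, 3, 3, 3, 3, 3, 3, 3, 3, 3, 3, 3, 3, 3, 3, 3, 3, 3, 3, 3, 3, 3, 3, 3, 1, 1, 1, 1, 1, 1, 1, 1, 1, 1, 1, 1, 1, 1, 1, 1, 1, 1, 1].
95 cycles on 247: each ℓ→(−1)^(ℓ−1), product (−1)^152 = +1.
Check: (191/247) = +1 by Zolotarev.

+1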